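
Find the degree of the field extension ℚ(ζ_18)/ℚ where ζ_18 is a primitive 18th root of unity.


[ℚ(ζ_n):ℚ] = deg Φ_n(x) = φ(n). Here φ(18) = 6

[ℚ(ζ_18)/ℚ where ζ_18 is a primitive 18th root of unity] = 6


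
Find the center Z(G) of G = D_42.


Z(G) = {g ∈ G | gx = xg for all x ∈ G}
For even n, Z(D_n) = {e, r^(n/2)}: the 180° rotation r^21 commutes with every reflection and rotation

Z(D_42) = {e, r^21}


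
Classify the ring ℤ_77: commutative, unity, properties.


ℤ_77 is a commutative ring with unity 1; 77 = 7×11 is composite, so 7·11 ≡ 0 gives zero divisors (not an integral domain)
Commutative: Yes
Integral domain: No
Has unity: Yes

ℤ_77: Commutative=Yes, Unity=Yes


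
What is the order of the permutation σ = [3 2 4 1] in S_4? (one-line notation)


Cycle decomposition: (1 3 4)
Cycle lengths: 3
Order = lcm(3) = 3

ord(σ) = 3


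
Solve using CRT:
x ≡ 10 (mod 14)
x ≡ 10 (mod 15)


m₁ = 14, m₂ = 15, gcd = 1, so CRT applies. M = m₁·m₂ = 210
Let M₁ = M/m₁ = 15, M₂ = M/m₂ = 14
Find y₁ ≡ M₁⁻¹ (mod m₁): 15⁻¹ ≡ 1 (mod 14)
Find y₂ ≡ M₂⁻¹ (mod m₂): 14⁻¹ ≡ 14 (mod 15)
x = a₁·M₁·y₁ + a₂·M₂·y₂ = 10·15·1 + 10·14·14 = 2110
Reduce mod 210: x ≡ 10
Check: 10 mod 14 = 10 ✓, 10 mod 15 = 10 ✓

x ≡ 10 (mod 210)


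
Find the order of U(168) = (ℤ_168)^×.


U(n) is the group of units mod n; |U(n)| = φ(n)
|U(168)| = φ(168) = 48

|U(168) = (ℤ_168)^×| = 48


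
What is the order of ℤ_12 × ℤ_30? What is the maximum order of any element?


|ℤ_12 × ℤ_30| = 12 × 30 = 360
Max element order = lcm(12,30) = 60
Cyclic? No (gcd=6)

|ℤ_12×ℤ_30| = 360, max element order = 60


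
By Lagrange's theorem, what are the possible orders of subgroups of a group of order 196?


Lagrange's theorem: |H| divides |G|
|G| = 196
Divisors of 196: 1, 2, 4, 7, 14, 28, 49, 98, 196

Possible subgroup orders: {1, 2, 4, 7, 14, 28, 49, 98, 196}


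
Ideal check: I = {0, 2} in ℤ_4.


Check ideal conditions for I = {0, 2} in ℤ_4:
(1) I is an additive subgroup? Yes
(2) For r ∈ ℤ_4 and a ∈ I: r·a ∈ I? Yes

Yes, I is an ideal of ℤ_4


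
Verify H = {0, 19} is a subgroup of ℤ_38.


Subgroup test for H = {0, 19} in (ℤ_38, +):
(1) 0 ∈ H? Yes
(2) Closure: for all a,b ∈ H, (a+b) mod 38 ∈ H? Yes
(3) Inverses: for all a ∈ H, -a mod 38 ∈ H? Yes

Yes, H is a subgroup of ℤ_38


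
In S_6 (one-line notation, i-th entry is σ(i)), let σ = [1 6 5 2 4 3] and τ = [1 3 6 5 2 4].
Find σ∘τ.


σ∘τ: apply τ first, then σ
1 →τ 1 →σ 1
2 →τ 3 →σ 5
3 →τ 6 →σ 3
4 →τ 5 →σ 4
5 →τ 2 →σ 6
6 →τ 4 →σ 2

σ∘τ = [1 5 3 4 6 2]


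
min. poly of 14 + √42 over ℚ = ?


Let α = 14 + √42. Then α - 14 = √42, so (α - 14)² = 42, giving α² - 28α + 154 = 0. Degree 2 and α ∉ ℚ, so this is the minimal polynomial.

Minimal polynomial: x² - 28x + 154


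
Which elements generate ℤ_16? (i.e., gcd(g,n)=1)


g generates ℤ_n iff gcd(g,n) = 1
Checking each g ∈ {1,...,15}:
gcd(1,16) = 1
gcd(2,16) = 2
gcd(3,16) = 1
gcd(4,16) = 4
gcd(5,16) = 1
gcd(6,16) = 2
gcd(7,16) = 1
gcd(8,16) = 8
gcd(9,16) = 1
gcd(10,16) = 2
gcd(11,16) = 1
gcd(12,16) = 4
gcd(13,16) = 1
gcd(14,16) = 2
gcd(15,16) = 1
Generators: {1, 3, 5, 7, 9, 11, 13, 15}
Number of generators = φ(16) = 8

Generators of ℤ_16 = {1, 3, 5, 7, 9, 11, 13, 15}


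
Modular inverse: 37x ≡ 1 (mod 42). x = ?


Use the extended Euclidean algorithm to write 1 = 37·s + 42·t; then s mod 42 is the inverse.
Euclidean algorithm:
  37 = 0·42 + 37
  42 = 1·37 + 5
  37 = 7·5 + 2
  5 = 2·2 + 1
  2 = 2·1 + 0
gcd(37,42) = 1
Back-substitution gives: 37·(-17) + 42·(15) = 1
So 37⁻¹ ≡ -17 ≡ 25 (mod 42)
Check: 37 × 25 = 925 ≡ 1 (mod 42) ✓

37⁻¹ ≡ 25 (mod 42)


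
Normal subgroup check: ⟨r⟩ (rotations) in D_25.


H = ⟨r⟩ (rotations) in D_25
The rotation subgroup ⟨r⟩ has index 2 in D_25, so it is normal

Yes, normal subgroup


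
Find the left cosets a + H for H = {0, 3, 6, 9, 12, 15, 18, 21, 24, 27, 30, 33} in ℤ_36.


H = {0, 3, 6, 9, 12, 15, 18, 21, 24, 27, 30, 33}, |H| = 12
Number of cosets = |G|/|H| = 36/12 = 3
0 + H = {0, 3, 6, 9, 12, 15, 18, 21, 24, 27, 30, 33}
1 + H = {1, 4, 7, 10, 13, 16, 19, 22, 25, 28, 31, 34}
2 + H = {2, 5, 8, 11, 14, 17, 20, 23, 26, 29, 32, 35}

Cosets: 0+H={0,3,6,9,12,15,18,21,24,27,30,33}; 1+H={1,4,7,10,13,16,19,22,25,28,31,34}; 2+H={2,5,8,11,14,17,20,23,26,29,32,35}


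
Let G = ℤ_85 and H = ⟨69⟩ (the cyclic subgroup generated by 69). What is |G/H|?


|⟨69⟩| = n / gcd(69, 85) = 85 / 1 = 85
H is normal (ℤ_85 is abelian).
|G/H| = |G| / |H| = 85 / 85 = 1

|G/H| = 1


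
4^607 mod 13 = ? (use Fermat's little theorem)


Fermat's little theorem: if p is prime and gcd(a,p)=1, then a^(p-1) ≡ 1 (mod p)
p = 13 is prime, gcd(4,13) = 1
Reduce exponent: 607 mod 12 = 7
So 4^607 ≡ 4^7 (mod 13)
4^7 mod 13 = 4

4^607 ≡ 4 (mod 13)


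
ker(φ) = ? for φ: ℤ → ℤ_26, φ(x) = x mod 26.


Kernel = preimage of identity
ker(φ) = {x ∈ ℤ : x ≡ 0 (mod 26)} = 26ℤ = {0, ±26, ±52, ...}

ker(φ) = 26ℤ


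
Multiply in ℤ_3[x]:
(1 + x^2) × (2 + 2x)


Expand and collect like terms; reduce coefficients mod 3:
x^0: 1·2 = 2 ≡ 2 (mod 3)
x^1: 1·2 + 0·2 = 2 ≡ 2 (mod 3)
x^2: 0·2 + 1·2 = 2 ≡ 2 (mod 3)
x^3: 1·2 = 2 ≡ 2 (mod 3)
Result: 2 + 2x + 2x^2 + 2x^3

f · g = 2 + 2x + 2x^2 + 2x^3


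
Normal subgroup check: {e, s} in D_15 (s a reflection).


H = {e, s} in D_15 (s a reflection)
r·s·r⁻¹ = sr⁻² ≠ s for n ≥ 3, so {e, s} is not closed under conjugation

No, not a normal subgroup


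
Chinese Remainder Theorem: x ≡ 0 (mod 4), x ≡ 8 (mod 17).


m₁ = 4, m₂ = 17, gcd = 1, so CRT applies. M = m₁·m₂ = 68
Let M₁ = M/m₁ = 17, M₂ = M/m₂ = 4
Find y₁ ≡ M₁⁻¹ (mod m₁): 17⁻¹ ≡ 1 (mod 4)
Find y₂ ≡ M₂⁻¹ (mod m₂): 4⁻¹ ≡ 13 (mod 17)
x = a₁·M₁·y₁ + a₂·M₂·y₂ = 0·17·1 + 8·4·13 = 416
Reduce mod 68: x ≡ 8
Check: 8 mod 4 = 0 ✓, 8 mod 17 = 8 ✓

x ≡ 8 (mod 68)


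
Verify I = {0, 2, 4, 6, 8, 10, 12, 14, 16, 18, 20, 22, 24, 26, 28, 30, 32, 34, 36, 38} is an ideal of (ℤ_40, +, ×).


Check ideal conditions for I = {0, 2, 4, 6, 8, 10, 12, 14, 16, 18, 20, 22, 24, 26, 28, 30, 32, 34, 36, 38} in ℤ_40:
(1) I is an additive subgroup? Yes
(2) For r ∈ ℤ_40 and a ∈ I: r·a ∈ I? Yes

Yes, I is an ideal of ℤ_40


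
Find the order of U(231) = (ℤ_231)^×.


U(n) is the group of units mod n; |U(n)| = φ(n)
|U(231)| = φ(231) = 120

|U(231) = (ℤ_231)^×| = 120


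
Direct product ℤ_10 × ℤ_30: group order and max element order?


|ℤ_10 × ℤ_30| = 10 × 30 = 300
Max element order = lcm(10,30) = 30
Cyclic? No (gcd=10)

|ℤ_10×ℤ_30| = 300, max element order = 30


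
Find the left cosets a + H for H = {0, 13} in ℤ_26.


H = {0, 13}, |H| = 2
Number of cosets = |G|/|H| = 26/2 = 13
0 + H = {0, 13}
1 + H = {1, 14}
2 + H = {2, 15}
3 + H = {3, 16}
4 + H = {4, 17}
5 + H = {5, 18}
6 + H = {6, 19}
7 + H = {7, 20}
8 + H = {8, 21}
9 + H = {9, 22}
10 + H = {10, 23}
11 + H = {11, 24}
12 + H = {12, 25}

Cosets: 0+H={0,13}; 1+H={1,14}; 2+H={2,15}; 3+H={3,16}; 4+H={4,17}; 5+H={5,18}; 6+H={6,19}; 7+H={7,20}; 8+H={8,21}; 9+H={9,22}; 10+H={10,23}; 11+H={11,24}; 12+H={12,25}


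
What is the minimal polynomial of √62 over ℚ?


√62 satisfies x² - 62 = 0, irreducible over ℚ since 62 is squarefree

Minimal polynomial: x² - 62


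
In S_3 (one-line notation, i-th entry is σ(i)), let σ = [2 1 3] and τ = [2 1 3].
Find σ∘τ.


σ∘τ: apply τ first, then σ
1 →τ 2 →σ 1
2 →τ 1 →σ 2
3 →τ 3 →σ 3

σ∘τ = [1 2 3]


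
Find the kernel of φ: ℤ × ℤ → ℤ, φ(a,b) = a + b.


Kernel = preimage of identity
ker(φ) = {(a,b) ∈ ℤ² | a+b = 0} = {(a,-a) | a ∈ ℤ}

ker(φ) = {(a,-a) | a ∈ ℤ}


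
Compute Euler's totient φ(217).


Factor n: 217 = 7 × 31
φ(n) = n · ∏(1 - 1/p) over distinct primes p | n
φ(217) = 217 · (1 - 1/7) · (1 - 1/31) = 180

φ(217) = 180


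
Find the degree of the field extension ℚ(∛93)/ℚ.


∛93 has minimal polynomial x³ - 93 (irreducible over ℚ since 93 is not a perfect cube)

[ℚ(∛93)/ℚ] = 3


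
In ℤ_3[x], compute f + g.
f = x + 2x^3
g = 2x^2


Add coefficients mod 3:
x^0: 0 + 0 = 0 (mod 3)
x^1: 1 + 0 = 1 (mod 3)
x^2: 0 + 2 = 2 (mod 3)
x^3: 2 + 0 = 2 (mod 3)
Result: x + 2x^2 + 2x^3

f + g = x + 2x^2 + 2x^3


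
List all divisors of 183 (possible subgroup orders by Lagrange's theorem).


Lagrange's theorem: |H| divides |G|
|G| = 183
Divisors of 183: 1, 3, 61, 183

Possible subgroup orders: {1, 3, 61, 183}


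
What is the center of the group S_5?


Z(G) = {g ∈ G | gx = xg for all x ∈ G}
S_n is non-abelian for n ≥ 3; Z(S_5) is trivial

Z(S_5) = {e}


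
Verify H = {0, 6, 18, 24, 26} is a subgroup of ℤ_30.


Subgroup test for H = {0, 6, 18, 24, 26} in (ℤ_30, +):
(1) 0 ∈ H? Yes
(2) Closure: for all a,b ∈ H, (a+b) mod 30 ∈ H? No  [counterexample: 6 + 6 = 12 ∉ H]
(3) Inverses: for all a ∈ H, -a mod 30 ∈ H? No

No, H is not a subgroup of ℤ_30


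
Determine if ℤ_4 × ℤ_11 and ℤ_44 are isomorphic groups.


Comparing ℤ_4 × ℤ_11 and ℤ_44:
gcd(4,11) = 1, so ℤ_4 × ℤ_11 ≅ ℤ_44 (CRT)

Yes, ℤ_4 × ℤ_11 ≅ ℤ_44


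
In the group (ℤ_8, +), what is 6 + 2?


Operation: addition mod 8
6 + 2 = (a + b) mod 8 with a = 6, b = 2

6 + 2 = 0


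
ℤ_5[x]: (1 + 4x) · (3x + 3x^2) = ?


Expand and collect like terms; reduce coefficients mod 5:
x^0: 1·0 = 0 ≡ 0 (mod 5)
x^1: 1·3 + 4·0 = 3 ≡ 3 (mod 5)
x^2: 1·3 + 4·3 = 15 ≡ 0 (mod 5)
x^3: 4·3 = 12 ≡ 2 (mod 5)
Result: 3x + 2x^3

f · g = 3x + 2x^3


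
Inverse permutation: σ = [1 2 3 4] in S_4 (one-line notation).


To find σ⁻¹, swap domain and range:
σ(1) = 1 → σ⁻¹(1) = 1
σ(2) = 2 → σ⁻¹(2) = 2
σ(3) = 3 → σ⁻¹(3) = 3
σ(4) = 4 → σ⁻¹(4) = 4

σ⁻¹ = [1 2 3 4]


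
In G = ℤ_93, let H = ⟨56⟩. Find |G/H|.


|⟨56⟩| = n / gcd(56, 93) = 93 / 1 = 93
H is normal (ℤ_93 is abelian).
|G/H| = |G| / |H| = 93 / 93 = 1

|G/H| = 1


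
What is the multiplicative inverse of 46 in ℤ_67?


Use the extended Euclidean algorithm to write 1 = 46·s + 67·t; then s mod 67 is the inverse.
Euclidean algorithm:
  46 = 0·67 + 46
  67 = 1·46 + 21
  46 = 2·21 + 4
  21 = 5·4 + 1
  4 = 4·1 + 0
gcd(46,67) = 1
Back-substitution gives: 46·(-16) + 67·(11) = 1
So 46⁻¹ ≡ -16 ≡ 51 (mod 67)
Check: 46 × 51 = 2346 ≡ 1 (mod 67) ✓

46⁻¹ ≡ 51 (mod 67)


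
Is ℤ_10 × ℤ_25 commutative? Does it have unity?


Direct product ring; commutative with unity (1,1); but (1,0)·(0,1) = (0,0) gives zero divisors, so not an integral domain
Commutative: Yes
Integral domain: No
Has unity: Yes

ℤ_10 × ℤ_25: Commutative=Yes, Unity=Yes


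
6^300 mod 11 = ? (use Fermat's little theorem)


Fermat's little theorem: if p is prime and gcd(a,p)=1, then a^(p-1) ≡ 1 (mod p)
p = 11 is prime, gcd(6,11) = 1
Reduce exponent: 300 mod 10 = 0
So 6^300 ≡ 6^0 (mod 11)
6^0 = 1

6^300 ≡ 1 (mod 11)


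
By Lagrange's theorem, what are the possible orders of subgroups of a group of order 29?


Lagrange's theorem: |H| divides |G|
|G| = 29
Divisors of 29: 1, 29

Possible subgroup orders: {1, 29}


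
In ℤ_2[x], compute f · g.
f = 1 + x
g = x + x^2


Expand and collect like terms; reduce coefficients mod 2:
x^0: 1·0 = 0 ≡ 0 (mod 2)
x^1: 1·1 + 1·0 = 1 ≡ 1 (mod 2)
x^2: 1·1 + 1·1 = 2 ≡ 0 (mod 2)
x^3: 1·1 = 1 ≡ 1 (mod 2)
Result: x + x^3

f · g = x + x^3


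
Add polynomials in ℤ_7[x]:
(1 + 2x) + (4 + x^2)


Add coefficients mod 7:
x^0: 1 + 4 = 5 (mod 7)
x^1: 2 + 0 = 2 (mod 7)
x^2: 0 + 1 = 1 (mod 7)
Result: 5 + 2x + x^2

f + g = 5 + 2x + x^2


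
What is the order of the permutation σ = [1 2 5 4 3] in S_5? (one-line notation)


Cycle decomposition: (3 5)
Cycle lengths: 2
Order = lcm(2) = 2

ord(σ) = 2


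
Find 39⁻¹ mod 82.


Use the extended Euclidean algorithm to write 1 = 39·s + 82·t; then s mod 82 is the inverse.
Euclidean algorithm:
  39 = 0·82 + 39
  82 = 2·39 + 4
  39 = 9·4 + 3
  4 = 1·3 + 1
  3 = 3·1 + 0
gcd(39,82) = 1
Back-substitution gives: 39·(-21) + 82·(10) = 1
So 39⁻¹ ≡ -21 ≡ 61 (mod 82)
Check: 39 × 61 = 2379 ≡ 1 (mod 82) ✓

39⁻¹ ≡ 61 (mod 82)


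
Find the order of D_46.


|D_n| = 2n (n rotations and n reflections)
|D_46| = 2×46 = 92

|D_46| = 92


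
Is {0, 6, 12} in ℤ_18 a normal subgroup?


H = {0, 6, 12} in ℤ_18
ℤ_18 is abelian; every subgroup of an abelian group is normal

Yes, normal subgroup


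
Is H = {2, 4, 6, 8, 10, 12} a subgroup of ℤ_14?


Subgroup test for H = {2, 4, 6, 8, 10, 12} in (ℤ_14, +):
(1) 0 ∈ H? No
(2) Closure: for all a,b ∈ H, (a+b) mod 14 ∈ H? No  [counterexample: 2 + 12 = 0 ∉ H]
(3) Inverses: for all a ∈ H, -a mod 14 ∈ H? Yes

No, H is not a subgroup of ℤ_14


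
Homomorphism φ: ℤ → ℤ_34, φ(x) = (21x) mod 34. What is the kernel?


Kernel = preimage of identity
ker(φ) = {x ∈ ℤ : 21x ≡ 0 (mod 34)}. gcd(21,34) = 1, so 21x ≡ 0 (mod 34) ⟺ x ≡ 0 (mod 34/1 = 34). Hence ker(φ) = 34ℤ

ker(φ) = 34ℤ


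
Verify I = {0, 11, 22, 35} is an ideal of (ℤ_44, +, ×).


Check ideal conditions for I = {0, 11, 22, 35} in ℤ_44:
(1) I is an additive subgroup? No
(2) For r ∈ ℤ_44 and a ∈ I: r·a ∈ I? No  [counterexample: r=2, a=35, r·a mod 44 = 26 ∉ I]

No, I is not an ideal of ℤ_44


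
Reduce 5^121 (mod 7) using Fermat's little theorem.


Fermat's little theorem: if p is prime and gcd(a,p)=1, then a^(p-1) ≡ 1 (mod p)
p = 7 is prime, gcd(5,7) = 1
Reduce exponent: 121 mod 6 = 1
So 5^121 ≡ 5^1 (mod 7)
5^1 mod 7 = 5

5^121 ≡ 5 (mod 7)


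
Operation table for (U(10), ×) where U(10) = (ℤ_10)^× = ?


Elements: {1, 3, 7, 9}
Operation: multiplication mod 10
Entry (a, b) = (a × b) mod 10

Cayley table:
  | 1 | 3 | 7 | 9
1 | 1 | 3 | 7 | 9
3 | 3 | 9 | 1 | 7
7 | 7 | 1 | 9 | 3
9 | 9 | 7 | 3 | 1


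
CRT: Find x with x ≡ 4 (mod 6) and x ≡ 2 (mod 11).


m₁ = 6, m₂ = 11, gcd = 1, so CRT applies. M = m₁·m₂ = 66
Let M₁ = M/m₁ = 11, M₂ = M/m₂ = 6
Find y₁ ≡ M₁⁻¹ (mod m₁): 11⁻¹ ≡ 5 (mod 6)
Find y₂ ≡ M₂⁻¹ (mod m₂): 6⁻¹ ≡ 2 (mod 11)
x = a₁·M₁·y₁ + a₂·M₂·y₂ = 4·11·5 + 2·6·2 = 244
Reduce mod 66: x ≡ 46
Check: 46 mod 6 = 4 ✓, 46 mod 11 = 2 ✓

x ≡ 46 (mod 66)


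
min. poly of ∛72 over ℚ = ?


∛72 satisfies x³ - 72 = 0, irreducible over ℚ (no rational root; 72 is not a perfect cube)

Minimal polynomial: x³ - 72


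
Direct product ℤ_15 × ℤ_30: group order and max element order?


|ℤ_15 × ℤ_30| = 15 × 30 = 450
Max element order = lcm(15,30) = 30
Cyclic? No (gcd=15)

|ℤ_15×ℤ_30| = 450, max element order = 30


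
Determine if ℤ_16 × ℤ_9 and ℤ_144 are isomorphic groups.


Comparing ℤ_16 × ℤ_9 and ℤ_144:
gcd(16,9) = 1, so ℤ_16 × ℤ_9 ≅ ℤ_144 (CRT)

Yes, ℤ_16 × ℤ_9 ≅ ℤ_144


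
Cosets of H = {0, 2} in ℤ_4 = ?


H = {0, 2}, |H| = 2
Number of cosets = |G|/|H| = 4/2 = 2
0 + H = {0, 2}
1 + H = {1, 3}

Cosets: 0+H={0,2}; 1+H={1,3}


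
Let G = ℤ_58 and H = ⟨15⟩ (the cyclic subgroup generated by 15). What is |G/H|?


|⟨15⟩| = n / gcd(15, 58) = 58 / 1 = 58
H is normal (ℤ_58 is abelian).
|G/H| = |G| / |H| = 58 / 58 = 1

|G/H| = 1


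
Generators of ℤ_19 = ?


g generates ℤ_n iff gcd(g,n) = 1
Prime factors of 19: 19
Generators are g ∈ {1,...,18} not divisible by any of these primes.
Generators: {1, 2, 3, 4, 5, 6, 7, 8, 9, 10, 11, 12, 13, 14, 15, 16, 17, 18}
Number of generators = φ(19) = 18

Generators of ℤ_19 = {1, 2, 3, 4, 5, 6, 7, 8, 9, 10, 11, 12, 13, 14, 15, 16, 17, 18}


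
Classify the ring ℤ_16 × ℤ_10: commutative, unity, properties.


Direct product ring; commutative with unity (1,1); but (1,0)·(0,1) = (0,0) gives zero divisors, so not an integral domain
Commutative: Yes
Integral domain: No
Has unity: Yes

ℤ_16 × ℤ_10: Commutative=Yes, Unity=Yes


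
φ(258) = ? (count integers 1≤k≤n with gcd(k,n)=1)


Factor n: 258 = 2 × 3 × 43
φ(n) = n · ∏(1 - 1/p) over distinct primes p | n
φ(258) = 258 · (1 - 1/2) · (1 - 1/3) · (1 - 1/43) = 84

φ(258) = 84


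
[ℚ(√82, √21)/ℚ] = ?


[ℚ(√82,√21):ℚ] = [ℚ(√82,√21):ℚ(√82)]·[ℚ(√82):ℚ] = 2·2 = 4

[ℚ(√82, √21)/ℚ] = 4


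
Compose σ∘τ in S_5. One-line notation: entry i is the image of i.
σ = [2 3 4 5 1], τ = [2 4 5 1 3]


σ∘τ: apply τ first, then σ
1 →τ 2 →σ 3
2 →τ 4 →σ 5
3 →τ 5 →σ 1
4 →τ 1 →σ 2
5 →τ 3 →σ 4

σ∘τ = [3 5 1 2 4]


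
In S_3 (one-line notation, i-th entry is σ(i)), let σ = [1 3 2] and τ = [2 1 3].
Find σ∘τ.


σ∘τ: apply τ first, then σ
1 →τ 2 →σ 3
2 →τ 1 →σ 1
3 →τ 3 →σ 2

σ∘τ = [3 1 2]


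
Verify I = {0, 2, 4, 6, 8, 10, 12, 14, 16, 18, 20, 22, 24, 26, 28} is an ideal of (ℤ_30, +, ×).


Check ideal conditions for I = {0, 2, 4, 6, 8, 10, 12, 14, 16, 18, 20, 22, 24, 26, 28} in ℤ_30:
(1) I is an additive subgroup? Yes
(2) For r ∈ ℤ_30 and a ∈ I: r·a ∈ I? Yes

Yes, I is an ideal of ℤ_30


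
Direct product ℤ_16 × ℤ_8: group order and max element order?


|ℤ_16 × ℤ_8| = 16 × 8 = 128
Max element order = lcm(16,8) = 16
Cyclic? No (gcd=8)

|ℤ_16×ℤ_8| = 128, max element order = 16


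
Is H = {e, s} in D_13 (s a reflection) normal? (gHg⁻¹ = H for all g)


H = {e, s} in D_13 (s a reflection)
r·s·r⁻¹ = sr⁻² ≠ s for n ≥ 3, so {e, s} is not closed under conjugation

No, not a normal subgroup


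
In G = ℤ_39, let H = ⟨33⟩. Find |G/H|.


|⟨33⟩| = n / gcd(33, 39) = 39 / 3 = 13
H is normal (ℤ_39 is abelian).
|G/H| = |G| / |H| = 39 / 13 = 3

|G/H| = 3


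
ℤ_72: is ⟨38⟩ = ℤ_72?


g generates ℤ_n iff gcd(g, n) = 1
gcd(38, 72) = 2
Since gcd = 2 ≠ 1, ⟨38⟩ has order 36 < 72, so 38 is not a generator.

No, 38 does not generate ℤ_72


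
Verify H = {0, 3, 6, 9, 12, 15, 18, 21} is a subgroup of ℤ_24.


Subgroup test for H = {0, 3, 6, 9, 12, 15, 18, 21} in (ℤ_24, +):
(1) 0 ∈ H? Yes
(2) Closure: for all a,b ∈ H, (a+b) mod 24 ∈ H? Yes
(3) Inverses: for all a ∈ H, -a mod 24 ∈ H? Yes

Yes, H is a subgroup of ℤ_24


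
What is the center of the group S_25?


Z(G) = {g ∈ G | gx = xg for all x ∈ G}
S_n is non-abelian for n ≥ 3; Z(S_25) is trivial

Z(S_25) = {e}


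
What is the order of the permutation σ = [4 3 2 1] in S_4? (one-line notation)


Cycle decomposition: (1 4) (2 3)
Cycle lengths: 2, 2
Order = lcm(2, 2) = 2

ord(σ) = 2


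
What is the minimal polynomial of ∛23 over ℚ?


∛23 satisfies x³ - 23 = 0, irreducible over ℚ (no rational root; 23 is not a perfect cube)

Minimal polynomial: x³ - 23


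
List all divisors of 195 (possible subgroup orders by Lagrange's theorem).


Lagrange's theorem: |H| divides |G|
|G| = 195
Divisors of 195: 1, 3, 5, 13, 15, 39, 65, 195

Possible subgroup orders: {1, 3, 5, 13, 15, 39, 65, 195}


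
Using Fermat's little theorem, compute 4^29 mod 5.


Fermat's little theorem: if p is prime and gcd(a,p)=1, then a^(p-1) ≡ 1 (mod p)
p = 5 is prime, gcd(4,5) = 1
Reduce exponent: 29 mod 4 = 1
So 4^29 ≡ 4^1 (mod 5)
4^1 mod 5 = 4

4^29 ≡ 4 (mod 5)


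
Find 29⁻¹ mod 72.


Use the extended Euclidean algorithm to write 1 = 29·s + 72·t; then s mod 72 is the inverse.
Euclidean algorithm:
  29 = 0·72 + 29
  72 = 2·29 + 14
  29 = 2·14 + 1
  14 = 14·1 + 0
gcd(29,72) = 1
Back-substitution gives: 29·(5) + 72·(-2) = 1
So 29⁻¹ ≡ 5 ≡ 5 (mod 72)
Check: 29 × 5 = 145 ≡ 1 (mod 72) ✓

29⁻¹ ≡ 5 (mod 72)


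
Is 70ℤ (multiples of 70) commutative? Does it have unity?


70ℤ is a commutative ring under +,× but has no multiplicative identity (1 ∉ 70ℤ); it has no zero divisors, but without unity it is not an integral domain
Commutative: Yes
Integral domain: No
Has unity: No

70ℤ (multiples of 70): Commutative=Yes, Unity=No


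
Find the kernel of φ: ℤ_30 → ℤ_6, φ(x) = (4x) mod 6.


Kernel = preimage of identity
ker(φ) = {x ∈ ℤ_30 : 4x ≡ 0 (mod 6)}. Since 6 | 30, φ is well-defined. The kernel is the cyclic subgroup ⟨3⟩ of ℤ_30 (order 10), i.e. {0, 3, 6, 9, 12, 15, 18, 21, 24, 27}

ker(φ) = {0, 3, 6, 9, 12, 15, 18, 21, 24, 27}


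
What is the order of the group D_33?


|D_n| = 2n (n rotations and n reflections)
|D_33| = 2×33 = 66

|D_33| = 66


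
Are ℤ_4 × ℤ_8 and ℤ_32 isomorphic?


Comparing ℤ_4 × ℤ_8 and ℤ_32:
gcd(4,8) = 4 ≠ 1. Max element order in ℤ_4×ℤ_8 is lcm(4,8) = 8 < 32, so it has no element of order 32

No, ℤ_4 × ℤ_8 ≇ ℤ_32


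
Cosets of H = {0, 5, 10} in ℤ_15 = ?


H = {0, 5, 10}, |H| = 3
Number of cosets = |G|/|H| = 15/3 = 5
0 + H = {0, 5, 10}
1 + H = {1, 6, 11}
2 + H = {2, 7, 12}
3 + H = {3, 8, 13}
4 + H = {4, 9, 14}

Cosets: 0+H={0,5,10}; 1+H={1,6,11}; 2+H={2,7,12}; 3+H={3,8,13}; 4+H={4,9,14}


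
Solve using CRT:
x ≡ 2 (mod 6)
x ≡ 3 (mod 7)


m₁ = 6, m₂ = 7, gcd = 1, so CRT applies. M = m₁·m₂ = 42
Let M₁ = M/m₁ = 7, M₂ = M/m₂ = 6
Find y₁ ≡ M₁⁻¹ (mod m₁): 7⁻¹ ≡ 1 (mod 6)
Find y₂ ≡ M₂⁻¹ (mod m₂): 6⁻¹ ≡ 6 (mod 7)
x = a₁·M₁·y₁ + a₂·M₂·y₂ = 2·7·1 + 3·6·6 = 122
Reduce mod 42: x ≡ 38
Check: 38 mod 6 = 2 ✓, 38 mod 7 = 3 ✓

x ≡ 38 (mod 42)


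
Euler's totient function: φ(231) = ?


Factor n: 231 = 3 × 7 × 11
φ(n) = n · ∏(1 - 1/p) over distinct primes p | n
φ(231) = 231 · (1 - 1/3) · (1 - 1/7) · (1 - 1/11) = 120

φ(231) = 120


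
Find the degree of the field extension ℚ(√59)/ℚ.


√59 has minimal polynomial x² - 59 (irreducible over ℚ since 59 is squarefree)

[ℚ(√59)/ℚ] = 2


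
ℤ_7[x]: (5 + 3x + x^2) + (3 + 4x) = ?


Add coefficients mod 7:
x^0: 5 + 3 = 1 (mod 7)
x^1: 3 + 4 = 0 (mod 7)
x^2: 1 + 0 = 1 (mod 7)
Result: 1 + x^2

f + g = 1 + x^2


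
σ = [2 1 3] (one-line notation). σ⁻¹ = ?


To find σ⁻¹, swap domain and range:
σ(1) = 2 → σ⁻¹(2) = 1
σ(2) = 1 → σ⁻¹(1) = 2
σ(3) = 3 → σ⁻¹(3) = 3

σ⁻¹ = [2 1 3]


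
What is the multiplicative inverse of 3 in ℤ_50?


Use the extended Euclidean algorithm to write 1 = 3·s + 50·t; then s mod 50 is the inverse.
Euclidean algorithm:
  3 = 0·50 + 3
  50 = 16·3 + 2
  3 = 1·2 + 1
  2 = 2·1 + 0
gcd(3,50) = 1
Back-substitution gives: 3·(17) + 50·(-1) = 1
So 3⁻¹ ≡ 17 ≡ 17 (mod 50)
Check: 3 × 17 = 51 ≡ 1 (mod 50) ✓

3⁻¹ ≡ 17 (mod 50)


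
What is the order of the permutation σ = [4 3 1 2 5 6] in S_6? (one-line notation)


Cycle decomposition: (1 4 2 3)
Cycle lengths: 4
Order = lcm(4) = 4

ord(σ) = 4


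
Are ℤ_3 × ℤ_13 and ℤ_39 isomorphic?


Comparing ℤ_3 × ℤ_13 and ℤ_39:
gcd(3,13) = 1, so ℤ_3 × ℤ_13 ≅ ℤ_39 (CRT)

Yes, ℤ_3 × ℤ_13 ≅ ℤ_39


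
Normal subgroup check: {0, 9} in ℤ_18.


H = {0, 9} in ℤ_18
ℤ_18 is abelian; every subgroup of an abelian group is normal

Yes, normal subgroup


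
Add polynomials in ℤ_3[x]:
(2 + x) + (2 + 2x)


Add coefficients mod 3:
x^0: 2 + 2 = 1 (mod 3)
x^1: 1 + 2 = 0 (mod 3)
Result: 1

f + g = 1


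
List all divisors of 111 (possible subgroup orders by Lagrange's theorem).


Lagrange's theorem: |H| divides |G|
|G| = 111
Divisors of 111: 1, 3, 37, 111

Possible subgroup orders: {1, 3, 37, 111}


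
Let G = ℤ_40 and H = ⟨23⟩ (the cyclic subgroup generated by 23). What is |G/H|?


|⟨23⟩| = n / gcd(23, 40) = 40 / 1 = 40
H is normal (ℤ_40 is abelian).
|G/H| = |G| / |H| = 40 / 40 = 1

|G/H| = 1


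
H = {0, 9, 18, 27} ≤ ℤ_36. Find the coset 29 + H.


29 + H = {29 + h (mod 36) : h ∈ H}
29+0=29, 29+9=2, 29+18=11, 29+27=20
29 + H = {2, 11, 20, 29} = 2 + H

29 + H = {2, 11, 20, 29}


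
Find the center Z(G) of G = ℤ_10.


Z(G) = {g ∈ G | gx = xg for all x ∈ G}
ℤ_10 is abelian, so Z(G) = G

Z(ℤ_10) = ℤ_10


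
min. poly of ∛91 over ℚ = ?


∛91 satisfies x³ - 91 = 0, irreducible over ℚ (no rational root; 91 is not a perfect cube)

Minimal polynomial: x³ - 91


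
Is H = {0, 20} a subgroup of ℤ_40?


Subgroup test for H = {0, 20} in (ℤ_40, +):
(1) 0 ∈ H? Yes
(2) Closure: for all a,b ∈ H, (a+b) mod 40 ∈ H? Yes
(3) Inverses: for all a ∈ H, -a mod 40 ∈ H? Yes

Yes, H is a subgroup of ℤ_40


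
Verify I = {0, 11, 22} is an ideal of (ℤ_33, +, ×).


Check ideal conditions for I = {0, 11, 22} in ℤ_33:
(1) I is an additive subgroup? Yes
(2) For r ∈ ℤ_33 and a ∈ I: r·a ∈ I? Yes

Yes, I is an ideal of ℤ_33


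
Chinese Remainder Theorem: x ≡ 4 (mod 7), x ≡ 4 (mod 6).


m₁ = 7, m₂ = 6, gcd = 1, so CRT applies. M = m₁·m₂ = 42
Let M₁ = M/m₁ = 6, M₂ = M/m₂ = 7
Find y₁ ≡ M₁⁻¹ (mod m₁): 6⁻¹ ≡ 6 (mod 7)
Find y₂ ≡ M₂⁻¹ (mod m₂): 7⁻¹ ≡ 1 (mod 6)
x = a₁·M₁·y₁ + a₂·M₂·y₂ = 4·6·6 + 4·7·1 = 172
Reduce mod 42: x ≡ 4
Check: 4 mod 7 = 4 ✓, 4 mod 6 = 4 ✓

x ≡ 4 (mod 42)


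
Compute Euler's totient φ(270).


Factor n: 270 = 2 × 3^3 × 5
φ(n) = n · ∏(1 - 1/p) over distinct primes p | n
φ(270) = 270 · (1 - 1/2) · (1 - 1/3) · (1 - 1/5) = 72

φ(270) = 72


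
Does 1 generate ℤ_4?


g generates ℤ_n iff gcd(g, n) = 1
gcd(1, 4) = 1
Since gcd = 1, 1 is a generator.

Yes, 1 generates ℤ_4


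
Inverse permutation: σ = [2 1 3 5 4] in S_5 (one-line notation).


To find σ⁻¹, swap domain and range:
σ(1) = 2 → σ⁻¹(2) = 1
σ(2) = 1 → σ⁻¹(1) = 2
σ(3) = 3 → σ⁻¹(3) = 3
σ(4) = 5 → σ⁻¹(5) = 4
σ(5) = 4 → σ⁻¹(4) = 5

σ⁻¹ = [2 1 3 5 4]


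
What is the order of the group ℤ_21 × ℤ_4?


|A × B| = |A| · |B|
|ℤ_21 × ℤ_4| = 21 × 4 = 84

|ℤ_21 × ℤ_4| = 84


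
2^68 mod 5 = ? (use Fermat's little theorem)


Fermat's little theorem: if p is prime and gcd(a,p)=1, then a^(p-1) ≡ 1 (mod p)
p = 5 is prime, gcd(2,5) = 1
Reduce exponent: 68 mod 4 = 0
So 2^68 ≡ 2^0 (mod 5)
2^0 = 1

2^68 ≡ 1 (mod 5)


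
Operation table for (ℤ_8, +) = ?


Elements: {0, 1, 2, 3, 4, 5, 6, 7}
Operation: addition mod 8
Entry (a, b) = (a + b) mod 8

Cayley table:
  | 0 | 1 | 2 | 3 | 4 | 5 | 6 | 7
0 | 0 | 1 | 2 | 3 | 4 | 5 | 6 | 7
1 | 1 | 2 | 3 | 4 | 5 | 6 | 7 | 0
2 | 2 | 3 | 4 | 5 | 6 | 7 | 0 | 1
3 | 3 | 4 | 5 | 6 | 7 | 0 | 1 | 2
4 | 4 | 5 | 6 | 7 | 0 | 1 | 2 | 3
5 | 5 | 6 | 7 | 0 | 1 | 2 | 3 | 4
6 | 6 | 7 | 0 | 1 | 2 | 3 | 4 | 5
7 | 7 | 0 | 1 | 2 | 3 | 4 | 5 | 6


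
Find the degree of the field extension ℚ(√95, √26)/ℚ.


[ℚ(√95,√26):ℚ] = [ℚ(√95,√26):ℚ(√95)]·[ℚ(√95):ℚ] = 2·2 = 4

[ℚ(√95, √26)/ℚ] = 4


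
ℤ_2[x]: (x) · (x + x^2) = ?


Expand and collect like terms; reduce coefficients mod 2:
x^0: 0·0 = 0 ≡ 0 (mod 2)
x^1: 0·1 + 1·0 = 0 ≡ 0 (mod 2)
x^2: 0·1 + 1·1 = 1 ≡ 1 (mod 2)
x^3: 1·1 = 1 ≡ 1 (mod 2)
Result: x^2 + x^3

f · g = x^2 + x^3


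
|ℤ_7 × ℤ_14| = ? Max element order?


|ℤ_7 × ℤ_14| = 7 × 14 = 98
Max element order = lcm(7,14) = 14
Cyclic? No (gcd=7)

|ℤ_7×ℤ_14| = 98, max element order = 14


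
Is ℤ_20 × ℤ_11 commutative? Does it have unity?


Direct product ring; commutative with unity (1,1); but (1,0)·(0,1) = (0,0) gives zero divisors, so not an integral domain
Commutative: Yes
Integral domain: No
Has unity: Yes

ℤ_20 × ℤ_11: Commutative=Yes, Unity=Yes


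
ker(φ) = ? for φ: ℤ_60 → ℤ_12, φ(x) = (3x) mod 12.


Kernel = preimage of identity
ker(φ) = {x ∈ ℤ_60 : 3x ≡ 0 (mod 12)}. Since 12 | 60, φ is well-defined. The kernel is the cyclic subgroup ⟨4⟩ of ℤ_60 (order 15), i.e. {0, 4, 8, 12, 16, 20, 24, 28, 32, 36, 40, 44, 48, 52, 56}

ker(φ) = {0, 4, 8, 12, 16, 20, 24, 28, 32, 36, 40, 44, 48, 52, 56}


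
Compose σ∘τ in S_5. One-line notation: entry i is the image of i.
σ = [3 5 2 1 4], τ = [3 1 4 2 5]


σ∘τ: apply τ first, then σ
1 →τ 3 →σ 2
2 →τ 1 →σ 3
3 →τ 4 →σ 1
4 →τ 2 →σ 5
5 →τ 5 →σ 4

σ∘τ = [2 3 1 5 4]


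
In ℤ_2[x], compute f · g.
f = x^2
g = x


Expand and collect like terms; reduce coefficients mod 2:
x^0: 0·0 = 0 ≡ 0 (mod 2)
x^1: 0·1 + 0·0 = 0 ≡ 0 (mod 2)
x^2: 0·1 + 1·0 = 0 ≡ 0 (mod 2)
x^3: 1·1 = 1 ≡ 1 (mod 2)
Result: x^3

f · g = x^3


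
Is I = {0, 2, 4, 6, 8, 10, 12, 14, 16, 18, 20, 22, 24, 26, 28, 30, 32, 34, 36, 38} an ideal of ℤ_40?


Check ideal conditions for I = {0, 2, 4, 6, 8, 10, 12, 14, 16, 18, 20, 22, 24, 26, 28, 30, 32, 34, 36, 38} in ℤ_40:
(1) I is an additive subgroup? Yes
(2) For r ∈ ℤ_40 and a ∈ I: r·a ∈ I? Yes

Yes, I is an ideal of ℤ_40


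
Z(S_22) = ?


Z(G) = {g ∈ G | gx = xg for all x ∈ G}
S_n is non-abelian for n ≥ 3; Z(S_22) is trivial

Z(S_22) = {e}


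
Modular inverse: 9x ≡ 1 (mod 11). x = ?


Use the extended Euclidean algorithm to write 1 = 9·s + 11·t; then s mod 11 is the inverse.
Euclidean algorithm:
  9 = 0·11 + 9
  11 = 1·9 + 2
  9 = 4·2 + 1
  2 = 2·1 + 0
gcd(9,11) = 1
Back-substitution gives: 9·(5) + 11·(-4) = 1
So 9⁻¹ ≡ 5 ≡ 5 (mod 11)
Check: 9 × 5 = 45 ≡ 1 (mod 11) ✓

9⁻¹ ≡ 5 (mod 11)


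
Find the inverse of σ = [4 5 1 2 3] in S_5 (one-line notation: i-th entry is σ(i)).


To find σ⁻¹, swap domain and range:
σ(1) = 4 → σ⁻¹(4) = 1
σ(2) = 5 → σ⁻¹(5) = 2
σ(3) = 1 → σ⁻¹(1) = 3
σ(4) = 2 → σ⁻¹(2) = 4
σ(5) = 3 → σ⁻¹(3) = 5

σ⁻¹ = [3 4 5 1 2]


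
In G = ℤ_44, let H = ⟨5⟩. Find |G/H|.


|⟨5⟩| = n / gcd(5, 44) = 44 / 1 = 44
H is normal (ℤ_44 is abelian).
|G/H| = |G| / |H| = 44 / 44 = 1

|G/H| = 1


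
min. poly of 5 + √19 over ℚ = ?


Let α = 5 + √19. Then α - 5 = √19, so (α - 5)² = 19, giving α² - 10α + 6 = 0. Degree 2 and α ∉ ℚ, so this is the minimal polynomial.

Minimal polynomial: x² - 10x + 6


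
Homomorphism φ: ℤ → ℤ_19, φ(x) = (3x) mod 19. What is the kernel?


Kernel = preimage of identity
ker(φ) = {x ∈ ℤ : 3x ≡ 0 (mod 19)}. gcd(3,19) = 1, so 3x ≡ 0 (mod 19) ⟺ x ≡ 0 (mod 19/1 = 19). Hence ker(φ) = 19ℤ

ker(φ) = 19ℤ


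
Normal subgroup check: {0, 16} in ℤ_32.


H = {0, 16} in ℤ_32
ℤ_32 is abelian; every subgroup of an abelian group is normal

Yes, normal subgroup


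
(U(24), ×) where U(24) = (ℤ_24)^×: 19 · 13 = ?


Operation: multiplication mod 24
19 · 13 = (a × b) mod 24 with a = 19, b = 13

19 · 13 = 7


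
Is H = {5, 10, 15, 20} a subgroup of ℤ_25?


Subgroup test for H = {5, 10, 15, 20} in (ℤ_25, +):
(1) 0 ∈ H? No
(2) Closure: for all a,b ∈ H, (a+b) mod 25 ∈ H? No  [counterexample: 5 + 20 = 0 ∉ H]
(3) Inverses: for all a ∈ H, -a mod 25 ∈ H? Yes

No, H is not a subgroup of ℤ_25


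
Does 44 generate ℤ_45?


g generates ℤ_n iff gcd(g, n) = 1
gcd(44, 45) = 1
Since gcd = 1, 44 is a generator.

Yes, 44 generates ℤ_45


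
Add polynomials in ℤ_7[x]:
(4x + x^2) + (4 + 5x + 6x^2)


Add coefficients mod 7:
x^0: 0 + 4 = 4 (mod 7)
x^1: 4 + 5 = 2 (mod 7)
x^2: 1 + 6 = 0 (mod 7)
Result: 4 + 2x

f + g = 4 + 2x


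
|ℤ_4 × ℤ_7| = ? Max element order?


|ℤ_4 × ℤ_7| = 4 × 7 = 28
Max element order = lcm(4,7) = 28
Cyclic? Yes (gcd=1)

|ℤ_4×ℤ_7| = 28, max element order = 28


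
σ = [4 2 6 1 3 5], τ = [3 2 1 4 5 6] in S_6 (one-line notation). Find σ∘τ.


σ∘τ: apply τ first, then σ
1 →τ 3 →σ 6
2 →τ 2 →σ 2
3 →τ 1 →σ 4
4 →τ 4 →σ 1
5 →τ 5 →σ 3
6 →τ 6 →σ 5

σ∘τ = [6 2 4 1 3 5]


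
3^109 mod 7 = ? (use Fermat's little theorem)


Fermat's little theorem: if p is prime and gcd(a,p)=1, then a^(p-1) ≡ 1 (mod p)
p = 7 is prime, gcd(3,7) = 1
Reduce exponent: 109 mod 6 = 1
So 3^109 ≡ 3^1 (mod 7)
3^1 mod 7 = 3

3^109 ≡ 3 (mod 7)


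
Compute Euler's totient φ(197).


Factor n: 197 = 197
φ(n) = n · ∏(1 - 1/p) over distinct primes p | n
φ(197) = 197 · (1 - 1/197) = 196

φ(197) = 196


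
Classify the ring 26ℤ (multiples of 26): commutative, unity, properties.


26ℤ is a commutative ring under +,× but has no multiplicative identity (1 ∉ 26ℤ); it has no zero divisors, but without unity it is not an integral domain
Commutative: Yes
Integral domain: No
Has unity: No

26ℤ (multiples of 26): Commutative=Yes, Unity=No


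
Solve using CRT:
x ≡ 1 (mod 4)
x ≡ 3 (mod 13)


m₁ = 4, m₂ = 13, gcd = 1, so CRT applies. M = m₁·m₂ = 52
Let M₁ = M/m₁ = 13, M₂ = M/m₂ = 4
Find y₁ ≡ M₁⁻¹ (mod m₁): 13⁻¹ ≡ 1 (mod 4)
Find y₂ ≡ M₂⁻¹ (mod m₂): 4⁻¹ ≡ 10 (mod 13)
x = a₁·M₁·y₁ + a₂·M₂·y₂ = 1·13·1 + 3·4·10 = 133
Reduce mod 52: x ≡ 29
Check: 29 mod 4 = 1 ✓, 29 mod 13 = 3 ✓

x ≡ 29 (mod 52)


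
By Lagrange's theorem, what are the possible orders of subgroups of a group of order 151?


Lagrange's theorem: |H| divides |G|
|G| = 151
Divisors of 151: 1, 151

Possible subgroup orders: {1, 151}


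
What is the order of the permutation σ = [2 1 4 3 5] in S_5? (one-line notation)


Cycle decomposition: (1 2) (3 4)
Cycle lengths: 2, 2
Order = lcm(2, 2) = 2

ord(σ) = 2


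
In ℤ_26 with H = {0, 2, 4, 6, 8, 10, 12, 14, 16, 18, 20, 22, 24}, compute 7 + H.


7 + H = {7 + h (mod 26) : h ∈ H}
7+0=7, 7+2=9, 7+4=11, 7+6=13, 7+8=15, 7+10=17, 7+12=19, 7+14=21, 7+16=23, 7+18=25, 7+20=1, 7+22=3, 7+24=5
7 + H = {1, 3, 5, 7, 9, 11, 13, 15, 17, 19, 21, 23, 25} = 1 + H

7 + H = {1, 3, 5, 7, 9, 11, 13, 15, 17, 19, 21, 23, 25}


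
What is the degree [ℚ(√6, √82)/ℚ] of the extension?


[ℚ(√6,√82):ℚ] = [ℚ(√6,√82):ℚ(√6)]·[ℚ(√6):ℚ] = 2·2 = 4

[ℚ(√6, √82)/ℚ] = 4


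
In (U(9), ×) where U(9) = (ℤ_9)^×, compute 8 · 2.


Operation: multiplication mod 9
8 · 2 = (a × b) mod 9 with a = 8, b = 2

8 · 2 = 7


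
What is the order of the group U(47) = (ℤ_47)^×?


U(n) is the group of units mod n; |U(n)| = φ(n)
|U(47)| = φ(47) = 46

|U(47) = (ℤ_47)^×| = 46


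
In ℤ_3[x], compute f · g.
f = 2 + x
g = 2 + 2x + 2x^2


Expand and collect like terms; reduce coefficients mod 3:
x^0: 2·2 = 4 ≡ 1 (mod 3)
x^1: 2·2 + 1·2 = 6 ≡ 0 (mod 3)
x^2: 2·2 + 1·2 = 6 ≡ 0 (mod 3)
x^3: 1·2 = 2 ≡ 2 (mod 3)
Result: 1 + 2x^3

f · g = 1 + 2x^3


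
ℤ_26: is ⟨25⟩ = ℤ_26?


g generates ℤ_n iff gcd(g, n) = 1
gcd(25, 26) = 1
Since gcd = 1, 25 is a generator.

Yes, 25 generates ℤ_26


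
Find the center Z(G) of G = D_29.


Z(G) = {g ∈ G | gx = xg for all x ∈ G}
For odd n, Z(D_n) = {e}: no nontrivial rotation commutes with all reflections

Z(D_29) = {e}


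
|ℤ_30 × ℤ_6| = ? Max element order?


|ℤ_30 × ℤ_6| = 30 × 6 = 180
Max element order = lcm(30,6) = 30
Cyclic? No (gcd=6)

|ℤ_30×ℤ_6| = 180, max element order = 30


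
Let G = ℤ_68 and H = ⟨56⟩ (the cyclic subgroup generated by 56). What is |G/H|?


|⟨56⟩| = n / gcd(56, 68) = 68 / 4 = 17
H is normal (ℤ_68 is abelian).
|G/H| = |G| / |H| = 68 / 17 = 4

|G/H| = 4


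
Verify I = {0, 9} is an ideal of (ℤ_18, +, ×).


Check ideal conditions for I = {0, 9} in ℤ_18:
(1) I is an additive subgroup? Yes
(2) For r ∈ ℤ_18 and a ∈ I: r·a ∈ I? Yes

Yes, I is an ideal of ℤ_18


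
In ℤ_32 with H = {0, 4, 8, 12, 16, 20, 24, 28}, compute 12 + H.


12 + H = {12 + h (mod 32) : h ∈ H}
12+0=12, 12+4=16, 12+8=20, 12+12=24, 12+16=28, 12+20=0, 12+24=4, 12+28=8
12 + H = {0, 4, 8, 12, 16, 20, 24, 28} = 0 + H

12 + H = {0, 4, 8, 12, 16, 20, 24, 28}


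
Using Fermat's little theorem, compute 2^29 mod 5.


Fermat's little theorem: if p is prime and gcd(a,p)=1, then a^(p-1) ≡ 1 (mod p)
p = 5 is prime, gcd(2,5) = 1
Reduce exponent: 29 mod 4 = 1
So 2^29 ≡ 2^1 (mod 5)
2^1 mod 5 = 2

2^29 ≡ 2 (mod 5)


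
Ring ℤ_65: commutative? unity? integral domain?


ℤ_65 is a commutative ring with unity 1; 65 = 5×13 is composite, so 5·13 ≡ 0 gives zero divisors (not an integral domain)
Commutative: Yes
Integral domain: No
Has unity: Yes

ℤ_65: Commutative=Yes, Unity=Yes


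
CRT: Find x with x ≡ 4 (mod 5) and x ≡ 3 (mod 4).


m₁ = 5, m₂ = 4, gcd = 1, so CRT applies. M = m₁·m₂ = 20
Let M₁ = M/m₁ = 4, M₂ = M/m₂ = 5
Find y₁ ≡ M₁⁻¹ (mod m₁): 4⁻¹ ≡ 4 (mod 5)
Find y₂ ≡ M₂⁻¹ (mod m₂): 5⁻¹ ≡ 1 (mod 4)
x = a₁·M₁·y₁ + a₂·M₂·y₂ = 4·4·4 + 3·5·1 = 79
Reduce mod 20: x ≡ 19
Check: 19 mod 5 = 4 ✓, 19 mod 4 = 3 ✓

x ≡ 19 (mod 20)


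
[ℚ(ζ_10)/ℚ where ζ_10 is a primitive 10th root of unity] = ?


[ℚ(ζ_n):ℚ] = deg Φ_n(x) = φ(n). Here φ(10) = 4

[ℚ(ζ_10)/ℚ where ζ_10 is a primitive 10th root of unity] = 4


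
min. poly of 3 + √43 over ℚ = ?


Let α = 3 + √43. Then α - 3 = √43, so (α - 3)² = 43, giving α² - 6α - 34 = 0. Degree 2 and α ∉ ℚ, so this is the minimal polynomial.

Minimal polynomial: x² - 6x - 34


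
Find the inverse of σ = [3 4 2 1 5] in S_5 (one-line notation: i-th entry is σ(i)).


To find σ⁻¹, swap domain and range:
σ(1) = 3 → σ⁻¹(3) = 1
σ(2) = 4 → σ⁻¹(4) = 2
σ(3) = 2 → σ⁻¹(2) = 3
σ(4) = 1 → σ⁻¹(1) = 4
σ(5) = 5 → σ⁻¹(5) = 5

σ⁻¹ = [4 3 1 2 5]


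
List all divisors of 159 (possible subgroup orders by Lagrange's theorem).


Lagrange's theorem: |H| divides |G|
|G| = 159
Divisors of 159: 1, 3, 53, 159

Possible subgroup orders: {1, 3, 53, 159}


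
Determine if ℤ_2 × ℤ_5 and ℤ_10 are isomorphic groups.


Comparing ℤ_2 × ℤ_5 and ℤ_10:
gcd(2,5) = 1, so ℤ_2 × ℤ_5 ≅ ℤ_10 (CRT)

Yes, ℤ_2 × ℤ_5 ≅ ℤ_10


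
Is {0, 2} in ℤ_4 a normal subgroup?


H = {0, 2} in ℤ_4
ℤ_4 is abelian; every subgroup of an abelian group is normal

Yes, normal subgroup


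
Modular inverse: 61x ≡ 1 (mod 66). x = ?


Use the extended Euclidean algorithm to write 1 = 61·s + 66·t; then s mod 66 is the inverse.
Euclidean algorithm:
  61 = 0·66 + 61
  66 = 1·61 + 5
  61 = 12·5 + 1
  5 = 5·1 + 0
gcd(61,66) = 1
Back-substitution gives: 61·(13) + 66·(-12) = 1
So 61⁻¹ ≡ 13 ≡ 13 (mod 66)
Check: 61 × 13 = 793 ≡ 1 (mod 66) ✓

61⁻¹ ≡ 13 (mod 66)


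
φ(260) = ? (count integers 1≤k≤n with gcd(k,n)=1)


Factor n: 260 = 2^2 × 5 × 13
φ(n) = n · ∏(1 - 1/p) over distinct primes p | n
φ(260) = 260 · (1 - 1/2) · (1 - 1/5) · (1 - 1/13) = 96

φ(260) = 96


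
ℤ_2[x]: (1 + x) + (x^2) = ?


Add coefficients mod 2:
x^0: 1 + 0 = 1 (mod 2)
x^1: 1 + 0 = 1 (mod 2)
x^2: 0 + 1 = 1 (mod 2)
Result: 1 + x + x^2

f + g = 1 + x + x^2


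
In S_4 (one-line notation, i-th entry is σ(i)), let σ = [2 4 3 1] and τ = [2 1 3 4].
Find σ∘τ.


σ∘τ: apply τ first, then σ
1 →τ 2 →σ 4
2 →τ 1 →σ 2
3 →τ 3 →σ 3
4 →τ 4 →σ 1

σ∘τ = [4 2 3 1]


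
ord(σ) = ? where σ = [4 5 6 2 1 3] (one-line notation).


Cycle decomposition: (1 4 2 5) (3 6)
Cycle lengths: 4, 2
Order = lcm(4, 2) = 4

ord(σ) = 4


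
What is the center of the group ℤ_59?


Z(G) = {g ∈ G | gx = xg for all x ∈ G}
ℤ_59 is abelian, so Z(G) = G

Z(ℤ_59) = ℤ_59


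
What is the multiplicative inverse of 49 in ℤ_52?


Use the extended Euclidean algorithm to write 1 = 49·s + 52·t; then s mod 52 is the inverse.
Euclidean algorithm:
  49 = 0·52 + 49
  52 = 1·49 + 3
  49 = 16·3 + 1
  3 = 3·1 + 0
gcd(49,52) = 1
Back-substitution gives: 49·(17) + 52·(-16) = 1
So 49⁻¹ ≡ 17 ≡ 17 (mod 52)
Check: 49 × 17 = 833 ≡ 1 (mod 52) ✓

49⁻¹ ≡ 17 (mod 52)
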